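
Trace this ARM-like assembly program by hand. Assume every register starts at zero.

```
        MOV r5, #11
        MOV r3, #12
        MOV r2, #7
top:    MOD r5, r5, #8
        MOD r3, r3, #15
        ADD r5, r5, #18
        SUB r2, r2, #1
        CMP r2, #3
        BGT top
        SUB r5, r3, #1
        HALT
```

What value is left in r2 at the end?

after MOV r5, #11: r5=11
after MOV r3, #12: r3=12
after MOV r2, #7: r2=7
after MOD r5, r5, #8: r5=11%8=3
after MOD r3, r3, #15: r3=12%15=12
after ADD r5, r5, #18: r5=3+18=21
after SUB r2, r2, #1: r2=7-1=6
CMP r2, #3  (cmp 6,3)
BGT top: taken
after MOD r5, r5, #8: r5=21%8=5
after MOD r3, r3, #15: r3=12%15=12
after ADD r5, r5, #18: r5=5+18=23
after SUB r2, r2, #1: r2=6-1=5
CMP r2, #3  (cmp 5,3)
BGT top: taken
after MOD r5, r5, #8: r5=23%8=7
after MOD r3, r3, #15: r3=12%15=12
after ADD r5, r5, #18: r5=7+18=25
after SUB r2, r2, #1: r2=5-1=4
CMP r2, #3  (cmp 4,3)
BGT top: taken
after MOD r5, r5, #8: r5=25%8=1
after MOD r3, r3, #15: r3=12%15=12
after ADD r5, r5, #18: r5=1+18=19
after SUB r2, r2, #1: r2=4-1=3
CMP r2, #3  (cmp 3,3)
BGT top: not taken
after SUB r5, r3, #1: r5=12-1=11
halt.

3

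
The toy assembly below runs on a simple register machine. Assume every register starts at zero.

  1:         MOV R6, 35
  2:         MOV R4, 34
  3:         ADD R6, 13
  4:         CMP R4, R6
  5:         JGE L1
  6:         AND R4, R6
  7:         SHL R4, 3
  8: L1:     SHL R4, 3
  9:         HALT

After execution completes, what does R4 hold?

MOV R6, 35 → R6=35
MOV R4, 34 → R4=34
ADD R6, 13 → R6=35+13=48
CMP R4, R6  (cmp 34,48)
JGE L1: not taken
AND R4, R6 → R4=34&48=32
SHL R4, 3 → R4=32<<3=256
SHL R4, 3 → R4=256<<3=2048
halt.

2048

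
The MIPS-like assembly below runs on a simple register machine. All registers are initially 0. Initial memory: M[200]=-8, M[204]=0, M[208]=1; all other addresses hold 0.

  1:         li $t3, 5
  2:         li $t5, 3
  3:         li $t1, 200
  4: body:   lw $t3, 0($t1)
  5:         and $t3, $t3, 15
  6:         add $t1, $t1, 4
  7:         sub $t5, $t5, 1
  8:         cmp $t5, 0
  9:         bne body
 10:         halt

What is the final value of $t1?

after li $t3, 5: $t3=5
after li $t5, 3: $t5=3
after li $t1, 200: $t1=200
after lw $t3, 0($t1): $t3=M[200]=-8
after and $t3, $t3, 15: $t3=(-8)&15=8
after add $t1, $t1, 4: $t1=200+4=204
after sub $t5, $t5, 1: $t5=3-1=2
cmp $t5, 0  (cmp 2,0)
bne body: taken
after lw $t3, 0($t1): $t3=M[204]=0
after and $t3, $t3, 15: $t3=0&15=0
after add $t1, $t1, 4: $t1=204+4=208
after sub $t5, $t5, 1: $t5=2-1=1
cmp $t5, 0  (cmp 1,0)
bne body: taken
after lw $t3, 0($t1): $t3=M[208]=1
after and $t3, $t3, 15: $t3=1&15=1
after add $t1, $t1, 4: $t1=208+4=212
after sub $t5, $t5, 1: $t5=1-1=0
cmp $t5, 0  (cmp 0,0)
bne body: not taken
halt.

212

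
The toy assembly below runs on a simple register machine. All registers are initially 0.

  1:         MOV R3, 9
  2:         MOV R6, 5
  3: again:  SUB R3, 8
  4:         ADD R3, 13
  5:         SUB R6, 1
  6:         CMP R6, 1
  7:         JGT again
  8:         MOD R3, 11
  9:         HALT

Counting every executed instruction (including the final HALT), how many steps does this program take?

after MOV R3, 9: R3=9
after MOV R6, 5: R6=5
after SUB R3, 8: R3=9-8=1
after ADD R3, 13: R3=1+13=14
after SUB R6, 1: R6=5-1=4
CMP R6, 1  (cmp 4,1)
JGT again: taken
after SUB R3, 8: R3=14-8=6
after ADD R3, 13: R3=6+13=19
after SUB R6, 1: R6=4-1=3
CMP R6, 1  (cmp 3,1)
JGT again: taken
after SUB R3, 8: R3=19-8=11
after ADD R3, 13: R3=11+13=24
after SUB R6, 1: R6=3-1=2
CMP R6, 1  (cmp 2,1)
JGT again: taken
after SUB R3, 8: R3=24-8=16
after ADD R3, 13: R3=16+13=29
after SUB R6, 1: R6=2-1=1
CMP R6, 1  (cmp 1,1)
JGT again: not taken
after MOD R3, 11: R3=29%11=7
halt.
Total executed instructions: 24.

24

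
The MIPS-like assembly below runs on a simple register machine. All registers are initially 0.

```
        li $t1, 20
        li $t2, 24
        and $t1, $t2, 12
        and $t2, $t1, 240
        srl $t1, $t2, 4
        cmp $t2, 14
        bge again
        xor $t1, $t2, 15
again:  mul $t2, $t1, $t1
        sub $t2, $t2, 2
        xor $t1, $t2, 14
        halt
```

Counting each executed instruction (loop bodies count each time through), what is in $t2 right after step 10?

223

$t1=20
$t2=24
$t1=24&12=8
$t2=8&240=0
$t1=0>>4=0
cmp $t2, 14  (cmp 0,14)
bge again: not taken
$t1=0^15=15
$t2=15*15=225
$t2=225-2=223
After step 10: $t2 = 223.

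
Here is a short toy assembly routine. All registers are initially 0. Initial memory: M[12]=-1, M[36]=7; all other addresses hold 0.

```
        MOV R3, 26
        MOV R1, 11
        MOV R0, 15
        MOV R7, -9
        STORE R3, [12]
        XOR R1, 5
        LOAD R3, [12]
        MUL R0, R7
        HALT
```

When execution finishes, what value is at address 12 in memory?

after MOV R3, 26: R3=26
after MOV R1, 11: R1=11
after MOV R0, 15: R0=15
after MOV R7, -9: R7=-9
STORE R3, [12] → M[12]=26
after XOR R1, 5: R1=11^5=14
after LOAD R3, [12]: R3=M[12]=26
after MUL R0, R7: R0=15*(-9)=-135
halt.

26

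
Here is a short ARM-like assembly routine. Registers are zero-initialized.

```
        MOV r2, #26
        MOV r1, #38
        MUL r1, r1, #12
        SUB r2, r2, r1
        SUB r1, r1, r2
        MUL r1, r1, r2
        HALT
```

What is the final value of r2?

MOV r2, #26 → r2=26
MOV r1, #38 → r1=38
MUL r1, r1, #12 → r1=38*12=456
SUB r2, r2, r1 → r2=26-456=-430
SUB r1, r1, r2 → r1=456-(-430)=886
MUL r1, r1, r2 → r1=886*(-430)=-380980
halt.

-430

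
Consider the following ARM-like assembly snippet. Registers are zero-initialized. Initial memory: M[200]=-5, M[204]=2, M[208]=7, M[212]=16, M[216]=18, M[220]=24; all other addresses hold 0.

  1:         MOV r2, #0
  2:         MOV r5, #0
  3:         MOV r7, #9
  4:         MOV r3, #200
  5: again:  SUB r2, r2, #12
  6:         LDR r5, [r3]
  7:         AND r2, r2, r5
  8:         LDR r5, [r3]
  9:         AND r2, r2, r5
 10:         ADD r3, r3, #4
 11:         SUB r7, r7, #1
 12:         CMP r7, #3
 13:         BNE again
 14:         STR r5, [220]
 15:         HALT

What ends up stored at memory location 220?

24

after MOV r2, #0: r2=0
after MOV r5, #0: r5=0
after MOV r7, #9: r7=9
after MOV r3, #200: r3=200
after SUB r2, r2, #12: r2=0-12=-12
after LDR r5, [r3]: r5=M[200]=-5
after AND r2, r2, r5: r2=(-12)&(-5)=-16
after LDR r5, [r3]: r5=M[200]=-5
after AND r2, r2, r5: r2=(-16)&(-5)=-16
after ADD r3, r3, #4: r3=200+4=204
after SUB r7, r7, #1: r7=9-1=8
CMP r7, #3  (cmp 8,3)
BNE again: taken
after SUB r2, r2, #12: r2=(-16)-12=-28
after LDR r5, [r3]: r5=M[204]=2
after AND r2, r2, r5: r2=(-28)&2=0
after LDR r5, [r3]: r5=M[204]=2
after AND r2, r2, r5: r2=0&2=0
after ADD r3, r3, #4: r3=204+4=208
after SUB r7, r7, #1: r7=8-1=7
CMP r7, #3  (cmp 7,3)
BNE again: taken
after SUB r2, r2, #12: r2=0-12=-12
after LDR r5, [r3]: r5=M[208]=7
after AND r2, r2, r5: r2=(-12)&7=4
after LDR r5, [r3]: r5=M[208]=7
after AND r2, r2, r5: r2=4&7=4
after ADD r3, r3, #4: r3=208+4=212
after SUB r7, r7, #1: r7=7-1=6
CMP r7, #3  (cmp 6,3)
BNE again: taken
after SUB r2, r2, #12: r2=4-12=-8
after LDR r5, [r3]: r5=M[212]=16
after AND r2, r2, r5: r2=(-8)&16=16
after LDR r5, [r3]: r5=M[212]=16
after AND r2, r2, r5: r2=16&16=16
after ADD r3, r3, #4: r3=212+4=216
after SUB r7, r7, #1: r7=6-1=5
CMP r7, #3  (cmp 5,3)
BNE again: taken
after SUB r2, r2, #12: r2=16-12=4
after LDR r5, [r3]: r5=M[216]=18
after AND r2, r2, r5: r2=4&18=0
after LDR r5, [r3]: r5=M[216]=18
after AND r2, r2, r5: r2=0&18=0
after ADD r3, r3, #4: r3=216+4=220
after SUB r7, r7, #1: r7=5-1=4
CMP r7, #3  (cmp 4,3)
BNE again: taken
after SUB r2, r2, #12: r2=0-12=-12
after LDR r5, [r3]: r5=M[220]=24
after AND r2, r2, r5: r2=(-12)&24=16
after LDR r5, [r3]: r5=M[220]=24
after AND r2, r2, r5: r2=16&24=16
after ADD r3, r3, #4: r3=220+4=224
after SUB r7, r7, #1: r7=4-1=3
CMP r7, #3  (cmp 3,3)
BNE again: not taken
STR r5, [220] → M[220]=24
halt.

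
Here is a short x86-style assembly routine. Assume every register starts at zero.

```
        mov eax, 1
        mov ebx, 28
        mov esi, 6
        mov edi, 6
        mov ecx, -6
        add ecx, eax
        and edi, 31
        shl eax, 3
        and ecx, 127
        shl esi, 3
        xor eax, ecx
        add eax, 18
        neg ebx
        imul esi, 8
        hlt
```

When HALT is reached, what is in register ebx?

after mov eax, 1: eax=1
after mov ebx, 28: ebx=28
after mov esi, 6: esi=6
after mov edi, 6: edi=6
after mov ecx, -6: ecx=-6
after add ecx, eax: ecx=(-6)+1=-5
after and edi, 31: edi=6&31=6
after shl eax, 3: eax=1<<3=8
after and ecx, 127: ecx=(-5)&127=123
after shl esi, 3: esi=6<<3=48
after xor eax, ecx: eax=8^123=115
after add eax, 18: eax=115+18=133
after neg ebx: ebx=-(28)=-28
after imul esi, 8: esi=48*8=384
halt.

-28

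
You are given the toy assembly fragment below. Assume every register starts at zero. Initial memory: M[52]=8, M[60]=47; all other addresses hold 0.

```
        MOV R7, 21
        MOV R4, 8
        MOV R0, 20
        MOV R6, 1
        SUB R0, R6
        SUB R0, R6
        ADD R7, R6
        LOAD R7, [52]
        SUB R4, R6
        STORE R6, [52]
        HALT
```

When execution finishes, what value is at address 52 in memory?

after MOV R7, 21: R7=21
after MOV R4, 8: R4=8
after MOV R0, 20: R0=20
after MOV R6, 1: R6=1
after SUB R0, R6: R0=20-1=19
after SUB R0, R6: R0=19-1=18
after ADD R7, R6: R7=21+1=22
after LOAD R7, [52]: R7=M[52]=8
after SUB R4, R6: R4=8-1=7
STORE R6, [52] → M[52]=1
halt.

1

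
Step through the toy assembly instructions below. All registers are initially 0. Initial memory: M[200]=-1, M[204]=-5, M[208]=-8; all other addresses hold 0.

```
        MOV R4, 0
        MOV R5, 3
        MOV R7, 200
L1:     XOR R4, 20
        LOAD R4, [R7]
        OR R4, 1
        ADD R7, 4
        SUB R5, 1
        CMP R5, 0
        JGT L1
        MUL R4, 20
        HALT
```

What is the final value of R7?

212

after MOV R4, 0: R4=0
after MOV R5, 3: R5=3
after MOV R7, 200: R7=200
after XOR R4, 20: R4=0^20=20
after LOAD R4, [R7]: R4=M[200]=-1
after OR R4, 1: R4=(-1)|1=-1
after ADD R7, 4: R7=200+4=204
after SUB R5, 1: R5=3-1=2
CMP R5, 0  (cmp 2,0)
JGT L1: taken
after XOR R4, 20: R4=(-1)^20=-21
after LOAD R4, [R7]: R4=M[204]=-5
after OR R4, 1: R4=(-5)|1=-5
after ADD R7, 4: R7=204+4=208
after SUB R5, 1: R5=2-1=1
CMP R5, 0  (cmp 1,0)
JGT L1: taken
after XOR R4, 20: R4=(-5)^20=-17
after LOAD R4, [R7]: R4=M[208]=-8
after OR R4, 1: R4=(-8)|1=-7
after ADD R7, 4: R7=208+4=212
after SUB R5, 1: R5=1-1=0
CMP R5, 0  (cmp 0,0)
JGT L1: not taken
after MUL R4, 20: R4=(-7)*20=-140
halt.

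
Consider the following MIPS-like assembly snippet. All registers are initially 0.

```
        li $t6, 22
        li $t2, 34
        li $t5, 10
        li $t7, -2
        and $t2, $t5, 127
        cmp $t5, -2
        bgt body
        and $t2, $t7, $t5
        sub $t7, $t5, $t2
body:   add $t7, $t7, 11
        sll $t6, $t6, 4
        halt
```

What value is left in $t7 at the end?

9

$t6=22
$t2=34
$t5=10
$t7=-2
$t2=10&127=10
cmp $t5, -2  (cmp 10,-2)
bgt body: taken
$t7=(-2)+11=9
$t6=22<<4=352
halt.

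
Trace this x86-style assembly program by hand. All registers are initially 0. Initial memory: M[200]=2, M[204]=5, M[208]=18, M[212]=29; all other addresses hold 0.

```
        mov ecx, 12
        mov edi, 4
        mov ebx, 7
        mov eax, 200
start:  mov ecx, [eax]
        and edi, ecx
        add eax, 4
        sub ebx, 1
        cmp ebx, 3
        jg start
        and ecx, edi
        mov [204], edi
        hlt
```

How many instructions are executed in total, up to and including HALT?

31

ecx=12
edi=4
ebx=7
eax=200
ecx=M[200]=2
edi=4&2=0
eax=200+4=204
ebx=7-1=6
cmp ebx, 3  (cmp 6,3)
jg start: taken
ecx=M[204]=5
edi=0&5=0
eax=204+4=208
ebx=6-1=5
cmp ebx, 3  (cmp 5,3)
jg start: taken
ecx=M[208]=18
edi=0&18=0
eax=208+4=212
ebx=5-1=4
cmp ebx, 3  (cmp 4,3)
jg start: taken
ecx=M[212]=29
edi=0&29=0
eax=212+4=216
ebx=4-1=3
cmp ebx, 3  (cmp 3,3)
jg start: not taken
ecx=29&0=0
mov [204], edi → M[204]=0
halt.
Total executed instructions: 31.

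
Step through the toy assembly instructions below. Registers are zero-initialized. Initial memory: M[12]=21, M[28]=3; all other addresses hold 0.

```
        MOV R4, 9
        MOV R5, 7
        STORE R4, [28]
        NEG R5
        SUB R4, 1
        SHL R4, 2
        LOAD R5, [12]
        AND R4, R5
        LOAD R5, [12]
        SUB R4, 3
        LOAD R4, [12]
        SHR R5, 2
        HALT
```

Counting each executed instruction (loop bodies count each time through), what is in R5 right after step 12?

5

R4=9
R5=7
STORE R4, [28] → M[28]=9
R5=-(7)=-7
R4=9-1=8
R4=8<<2=32
R5=M[12]=21
R4=32&21=0
R5=M[12]=21
R4=0-3=-3
R4=M[12]=21
R5=21>>2=5
After step 12: R5 = 5.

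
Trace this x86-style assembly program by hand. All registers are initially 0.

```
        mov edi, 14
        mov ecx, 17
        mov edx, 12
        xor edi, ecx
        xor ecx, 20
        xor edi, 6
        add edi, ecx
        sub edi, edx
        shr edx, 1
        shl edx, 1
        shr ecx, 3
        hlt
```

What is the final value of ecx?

0

after mov edi, 14: edi=14
after mov ecx, 17: ecx=17
after mov edx, 12: edx=12
after xor edi, ecx: edi=14^17=31
after xor ecx, 20: ecx=17^20=5
after xor edi, 6: edi=31^6=25
after add edi, ecx: edi=25+5=30
after sub edi, edx: edi=30-12=18
after shr edx, 1: edx=12>>1=6
after shl edx, 1: edx=6<<1=12
after shr ecx, 3: ecx=5>>3=0
halt.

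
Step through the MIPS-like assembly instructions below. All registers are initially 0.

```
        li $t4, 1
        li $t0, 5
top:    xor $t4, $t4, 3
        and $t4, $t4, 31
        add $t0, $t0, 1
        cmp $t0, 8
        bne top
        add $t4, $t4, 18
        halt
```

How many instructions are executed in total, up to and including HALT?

19

$t4=1
$t0=5
$t4=1^3=2
$t4=2&31=2
$t0=5+1=6
cmp $t0, 8  (cmp 6,8)
bne top: taken
$t4=2^3=1
$t4=1&31=1
$t0=6+1=7
cmp $t0, 8  (cmp 7,8)
bne top: taken
$t4=1^3=2
$t4=2&31=2
$t0=7+1=8
cmp $t0, 8  (cmp 8,8)
bne top: not taken
$t4=2+18=20
halt.
Total executed instructions: 19.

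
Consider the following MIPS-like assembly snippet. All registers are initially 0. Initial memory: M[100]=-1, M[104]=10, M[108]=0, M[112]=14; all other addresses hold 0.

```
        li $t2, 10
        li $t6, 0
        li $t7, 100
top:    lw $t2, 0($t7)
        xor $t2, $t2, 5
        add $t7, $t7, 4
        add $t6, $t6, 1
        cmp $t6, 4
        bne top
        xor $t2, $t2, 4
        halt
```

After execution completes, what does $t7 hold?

116

$t2=10
$t6=0
$t7=100
$t2=M[100]=-1
$t2=(-1)^5=-6
$t7=100+4=104
$t6=0+1=1
cmp $t6, 4  (cmp 1,4)
bne top: taken
$t2=M[104]=10
$t2=10^5=15
$t7=104+4=108
$t6=1+1=2
cmp $t6, 4  (cmp 2,4)
bne top: taken
$t2=M[108]=0
$t2=0^5=5
$t7=108+4=112
$t6=2+1=3
cmp $t6, 4  (cmp 3,4)
bne top: taken
$t2=M[112]=14
$t2=14^5=11
$t7=112+4=116
$t6=3+1=4
cmp $t6, 4  (cmp 4,4)
bne top: not taken
$t2=11^4=15
halt.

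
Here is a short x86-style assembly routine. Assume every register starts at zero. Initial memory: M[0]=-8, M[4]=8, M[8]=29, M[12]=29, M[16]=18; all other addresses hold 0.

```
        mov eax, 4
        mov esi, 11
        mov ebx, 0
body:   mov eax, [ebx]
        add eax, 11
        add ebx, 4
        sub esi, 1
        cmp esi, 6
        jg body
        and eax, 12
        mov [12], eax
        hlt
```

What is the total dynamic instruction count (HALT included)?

eax=4
esi=11
ebx=0
eax=M[0]=-8
eax=(-8)+11=3
ebx=0+4=4
esi=11-1=10
cmp esi, 6  (cmp 10,6)
jg body: taken
eax=M[4]=8
eax=8+11=19
ebx=4+4=8
esi=10-1=9
cmp esi, 6  (cmp 9,6)
jg body: taken
eax=M[8]=29
eax=29+11=40
ebx=8+4=12
esi=9-1=8
cmp esi, 6  (cmp 8,6)
jg body: taken
eax=M[12]=29
eax=29+11=40
ebx=12+4=16
esi=8-1=7
cmp esi, 6  (cmp 7,6)
jg body: taken
eax=M[16]=18
eax=18+11=29
ebx=16+4=20
esi=7-1=6
cmp esi, 6  (cmp 6,6)
jg body: not taken
eax=29&12=12
mov [12], eax → M[12]=12
halt.
Total executed instructions: 36.

36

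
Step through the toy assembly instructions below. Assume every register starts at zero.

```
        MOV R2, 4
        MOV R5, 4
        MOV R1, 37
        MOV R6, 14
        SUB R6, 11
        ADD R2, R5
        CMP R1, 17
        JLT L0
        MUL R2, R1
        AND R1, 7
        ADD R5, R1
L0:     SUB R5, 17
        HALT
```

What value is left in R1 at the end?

5

R2=4
R5=4
R1=37
R6=14
R6=14-11=3
R2=4+4=8
CMP R1, 17  (cmp 37,17)
JLT L0: not taken
R2=8*37=296
R1=37&7=5
R5=4+5=9
R5=9-17=-8
halt.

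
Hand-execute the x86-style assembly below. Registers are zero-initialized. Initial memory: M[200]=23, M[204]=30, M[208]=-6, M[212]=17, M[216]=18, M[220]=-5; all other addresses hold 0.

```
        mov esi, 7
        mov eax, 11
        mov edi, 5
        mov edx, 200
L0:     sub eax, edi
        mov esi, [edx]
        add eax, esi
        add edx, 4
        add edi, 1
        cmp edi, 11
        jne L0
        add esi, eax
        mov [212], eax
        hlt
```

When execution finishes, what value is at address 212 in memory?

after mov esi, 7: esi=7
after mov eax, 11: eax=11
after mov edi, 5: edi=5
after mov edx, 200: edx=200
after sub eax, edi: eax=11-5=6
after mov esi, [edx]: esi=M[200]=23
after add eax, esi: eax=6+23=29
after add edx, 4: edx=200+4=204
after add edi, 1: edi=5+1=6
cmp edi, 11  (cmp 6,11)
jne L0: taken
after sub eax, edi: eax=29-6=23
after mov esi, [edx]: esi=M[204]=30
after add eax, esi: eax=23+30=53
after add edx, 4: edx=204+4=208
after add edi, 1: edi=6+1=7
cmp edi, 11  (cmp 7,11)
jne L0: taken
after sub eax, edi: eax=53-7=46
after mov esi, [edx]: esi=M[208]=-6
after add eax, esi: eax=46+(-6)=40
after add edx, 4: edx=208+4=212
after add edi, 1: edi=7+1=8
cmp edi, 11  (cmp 8,11)
jne L0: taken
after sub eax, edi: eax=40-8=32
after mov esi, [edx]: esi=M[212]=17
after add eax, esi: eax=32+17=49
after add edx, 4: edx=212+4=216
after add edi, 1: edi=8+1=9
cmp edi, 11  (cmp 9,11)
jne L0: taken
after sub eax, edi: eax=49-9=40
after mov esi, [edx]: esi=M[216]=18
after add eax, esi: eax=40+18=58
after add edx, 4: edx=216+4=220
after add edi, 1: edi=9+1=10
cmp edi, 11  (cmp 10,11)
jne L0: taken
after sub eax, edi: eax=58-10=48
after mov esi, [edx]: esi=M[220]=-5
after add eax, esi: eax=48+(-5)=43
after add edx, 4: edx=220+4=224
after add edi, 1: edi=10+1=11
cmp edi, 11  (cmp 11,11)
jne L0: not taken
after add esi, eax: esi=(-5)+43=38
mov [212], eax → M[212]=43
halt.

43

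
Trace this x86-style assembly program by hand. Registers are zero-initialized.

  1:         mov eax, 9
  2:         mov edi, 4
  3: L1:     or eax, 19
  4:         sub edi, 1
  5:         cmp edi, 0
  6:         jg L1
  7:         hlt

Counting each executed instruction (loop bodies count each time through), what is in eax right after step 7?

after mov eax, 9: eax=9
after mov edi, 4: edi=4
after or eax, 19: eax=9|19=27
after sub edi, 1: edi=4-1=3
cmp edi, 0  (cmp 3,0)
jg L1: taken
after or eax, 19: eax=27|19=27
After step 7: eax = 27.

27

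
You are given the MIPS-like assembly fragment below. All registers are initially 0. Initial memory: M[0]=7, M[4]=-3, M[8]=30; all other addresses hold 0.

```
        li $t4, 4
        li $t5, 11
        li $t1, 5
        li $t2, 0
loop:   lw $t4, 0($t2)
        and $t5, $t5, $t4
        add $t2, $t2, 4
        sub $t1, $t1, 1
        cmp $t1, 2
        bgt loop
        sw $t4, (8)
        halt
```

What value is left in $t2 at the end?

$t4=4
$t5=11
$t1=5
$t2=0
$t4=M[0]=7
$t5=11&7=3
$t2=0+4=4
$t1=5-1=4
cmp $t1, 2  (cmp 4,2)
bgt loop: taken
$t4=M[4]=-3
$t5=3&(-3)=1
$t2=4+4=8
$t1=4-1=3
cmp $t1, 2  (cmp 3,2)
bgt loop: taken
$t4=M[8]=30
$t5=1&30=0
$t2=8+4=12
$t1=3-1=2
cmp $t1, 2  (cmp 2,2)
bgt loop: not taken
sw $t4, (8) → M[8]=30
halt.

12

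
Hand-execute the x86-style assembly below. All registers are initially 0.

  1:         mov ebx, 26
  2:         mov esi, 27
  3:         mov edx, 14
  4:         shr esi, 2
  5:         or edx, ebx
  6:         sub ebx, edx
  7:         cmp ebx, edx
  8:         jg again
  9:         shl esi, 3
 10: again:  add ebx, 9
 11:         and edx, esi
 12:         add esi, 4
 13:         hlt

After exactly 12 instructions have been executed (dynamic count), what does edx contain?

mov ebx, 26 → ebx=26
mov esi, 27 → esi=27
mov edx, 14 → edx=14
shr esi, 2 → esi=27>>2=6
or edx, ebx → edx=14|26=30
sub ebx, edx → ebx=26-30=-4
cmp ebx, edx  (cmp -4,30)
jg again: not taken
shl esi, 3 → esi=6<<3=48
add ebx, 9 → ebx=(-4)+9=5
and edx, esi → edx=30&48=16
add esi, 4 → esi=48+4=52
After step 12: edx = 16.

16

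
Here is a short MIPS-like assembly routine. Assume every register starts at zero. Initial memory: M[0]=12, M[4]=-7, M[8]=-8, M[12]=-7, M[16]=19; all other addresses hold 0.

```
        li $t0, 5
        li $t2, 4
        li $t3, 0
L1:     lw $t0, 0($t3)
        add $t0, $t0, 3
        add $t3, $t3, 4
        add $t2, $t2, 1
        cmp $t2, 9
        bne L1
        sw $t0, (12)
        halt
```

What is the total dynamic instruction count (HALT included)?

li $t0, 5 → $t0=5
li $t2, 4 → $t2=4
li $t3, 0 → $t3=0
lw $t0, 0($t3) → $t0=M[0]=12
add $t0, $t0, 3 → $t0=12+3=15
add $t3, $t3, 4 → $t3=0+4=4
add $t2, $t2, 1 → $t2=4+1=5
cmp $t2, 9  (cmp 5,9)
bne L1: taken
lw $t0, 0($t3) → $t0=M[4]=-7
add $t0, $t0, 3 → $t0=(-7)+3=-4
add $t3, $t3, 4 → $t3=4+4=8
add $t2, $t2, 1 → $t2=5+1=6
cmp $t2, 9  (cmp 6,9)
bne L1: taken
lw $t0, 0($t3) → $t0=M[8]=-8
add $t0, $t0, 3 → $t0=(-8)+3=-5
add $t3, $t3, 4 → $t3=8+4=12
add $t2, $t2, 1 → $t2=6+1=7
cmp $t2, 9  (cmp 7,9)
bne L1: taken
lw $t0, 0($t3) → $t0=M[12]=-7
add $t0, $t0, 3 → $t0=(-7)+3=-4
add $t3, $t3, 4 → $t3=12+4=16
add $t2, $t2, 1 → $t2=7+1=8
cmp $t2, 9  (cmp 8,9)
bne L1: taken
lw $t0, 0($t3) → $t0=M[16]=19
add $t0, $t0, 3 → $t0=19+3=22
add $t3, $t3, 4 → $t3=16+4=20
add $t2, $t2, 1 → $t2=8+1=9
cmp $t2, 9  (cmp 9,9)
bne L1: not taken
sw $t0, (12) → M[12]=22
halt.
Total executed instructions: 35.

35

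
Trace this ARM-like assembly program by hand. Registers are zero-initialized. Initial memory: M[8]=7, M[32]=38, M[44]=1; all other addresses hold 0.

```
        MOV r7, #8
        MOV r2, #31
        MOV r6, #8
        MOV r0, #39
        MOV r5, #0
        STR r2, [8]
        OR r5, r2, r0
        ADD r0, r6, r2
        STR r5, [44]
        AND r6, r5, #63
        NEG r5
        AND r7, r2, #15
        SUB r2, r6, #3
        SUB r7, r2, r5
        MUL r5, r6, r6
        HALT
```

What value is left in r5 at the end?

MOV r7, #8 → r7=8
MOV r2, #31 → r2=31
MOV r6, #8 → r6=8
MOV r0, #39 → r0=39
MOV r5, #0 → r5=0
STR r2, [8] → M[8]=31
OR r5, r2, r0 → r5=31|39=63
ADD r0, r6, r2 → r0=8+31=39
STR r5, [44] → M[44]=63
AND r6, r5, #63 → r6=63&63=63
NEG r5 → r5=-(63)=-63
AND r7, r2, #15 → r7=31&15=15
SUB r2, r6, #3 → r2=63-3=60
SUB r7, r2, r5 → r7=60-(-63)=123
MUL r5, r6, r6 → r5=63*63=3969
halt.

3969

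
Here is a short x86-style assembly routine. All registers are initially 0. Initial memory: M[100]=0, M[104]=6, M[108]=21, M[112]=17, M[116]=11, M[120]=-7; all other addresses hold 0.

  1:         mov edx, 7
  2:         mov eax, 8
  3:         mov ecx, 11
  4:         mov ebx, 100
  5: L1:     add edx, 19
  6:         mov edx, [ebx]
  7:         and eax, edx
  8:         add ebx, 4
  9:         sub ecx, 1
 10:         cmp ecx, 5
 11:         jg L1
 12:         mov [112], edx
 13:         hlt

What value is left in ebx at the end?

edx=7
eax=8
ecx=11
ebx=100
edx=7+19=26
edx=M[100]=0
eax=8&0=0
ebx=100+4=104
ecx=11-1=10
cmp ecx, 5  (cmp 10,5)
jg L1: taken
edx=0+19=19
edx=M[104]=6
eax=0&6=0
ebx=104+4=108
ecx=10-1=9
cmp ecx, 5  (cmp 9,5)
jg L1: taken
edx=6+19=25
edx=M[108]=21
eax=0&21=0
ebx=108+4=112
ecx=9-1=8
cmp ecx, 5  (cmp 8,5)
jg L1: taken
edx=21+19=40
edx=M[112]=17
eax=0&17=0
ebx=112+4=116
ecx=8-1=7
cmp ecx, 5  (cmp 7,5)
jg L1: taken
edx=17+19=36
edx=M[116]=11
eax=0&11=0
ebx=116+4=120
ecx=7-1=6
cmp ecx, 5  (cmp 6,5)
jg L1: taken
edx=11+19=30
edx=M[120]=-7
eax=0&(-7)=0
ebx=120+4=124
ecx=6-1=5
cmp ecx, 5  (cmp 5,5)
jg L1: not taken
mov [112], edx → M[112]=-7
halt.

124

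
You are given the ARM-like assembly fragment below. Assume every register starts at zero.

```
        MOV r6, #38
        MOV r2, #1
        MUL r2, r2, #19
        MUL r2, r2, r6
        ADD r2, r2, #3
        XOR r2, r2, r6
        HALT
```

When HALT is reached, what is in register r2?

755

MOV r6, #38 → r6=38
MOV r2, #1 → r2=1
MUL r2, r2, #19 → r2=1*19=19
MUL r2, r2, r6 → r2=19*38=722
ADD r2, r2, #3 → r2=722+3=725
XOR r2, r2, r6 → r2=725^38=755
halt.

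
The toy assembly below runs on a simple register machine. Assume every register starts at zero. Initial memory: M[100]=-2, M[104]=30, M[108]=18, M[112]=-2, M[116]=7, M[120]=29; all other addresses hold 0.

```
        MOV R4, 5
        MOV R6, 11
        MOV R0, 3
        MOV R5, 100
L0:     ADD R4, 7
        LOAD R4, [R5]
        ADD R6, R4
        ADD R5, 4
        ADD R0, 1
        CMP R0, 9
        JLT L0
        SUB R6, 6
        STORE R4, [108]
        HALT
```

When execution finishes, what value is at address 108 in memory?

R4=5
R6=11
R0=3
R5=100
R4=5+7=12
R4=M[100]=-2
R6=11+(-2)=9
R5=100+4=104
R0=3+1=4
CMP R0, 9  (cmp 4,9)
JLT L0: taken
R4=(-2)+7=5
R4=M[104]=30
R6=9+30=39
R5=104+4=108
R0=4+1=5
CMP R0, 9  (cmp 5,9)
JLT L0: taken
R4=30+7=37
R4=M[108]=18
R6=39+18=57
R5=108+4=112
R0=5+1=6
CMP R0, 9  (cmp 6,9)
JLT L0: taken
R4=18+7=25
R4=M[112]=-2
R6=57+(-2)=55
R5=112+4=116
R0=6+1=7
CMP R0, 9  (cmp 7,9)
JLT L0: taken
R4=(-2)+7=5
R4=M[116]=7
R6=55+7=62
R5=116+4=120
R0=7+1=8
CMP R0, 9  (cmp 8,9)
JLT L0: taken
R4=7+7=14
R4=M[120]=29
R6=62+29=91
R5=120+4=124
R0=8+1=9
CMP R0, 9  (cmp 9,9)
JLT L0: not taken
R6=91-6=85
STORE R4, [108] → M[108]=29
halt.

29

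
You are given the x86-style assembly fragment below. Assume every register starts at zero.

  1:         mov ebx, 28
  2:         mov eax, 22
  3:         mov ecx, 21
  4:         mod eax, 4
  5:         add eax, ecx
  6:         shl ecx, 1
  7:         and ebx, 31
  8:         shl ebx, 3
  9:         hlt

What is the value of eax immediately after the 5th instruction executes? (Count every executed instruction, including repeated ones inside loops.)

23

ebx=28
eax=22
ecx=21
eax=22%4=2
eax=2+21=23
After step 5: eax = 23.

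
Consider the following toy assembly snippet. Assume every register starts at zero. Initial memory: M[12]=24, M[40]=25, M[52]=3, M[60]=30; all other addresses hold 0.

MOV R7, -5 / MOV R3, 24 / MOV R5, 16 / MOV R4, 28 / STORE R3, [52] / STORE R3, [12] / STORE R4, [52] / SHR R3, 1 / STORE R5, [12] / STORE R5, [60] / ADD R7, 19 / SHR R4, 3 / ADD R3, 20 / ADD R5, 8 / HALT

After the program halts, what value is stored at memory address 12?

R7=-5
R3=24
R5=16
R4=28
STORE R3, [52] → M[52]=24
STORE R3, [12] → M[12]=24
STORE R4, [52] → M[52]=28
R3=24>>1=12
STORE R5, [12] → M[12]=16
STORE R5, [60] → M[60]=16
R7=(-5)+19=14
R4=28>>3=3
R3=12+20=32
R5=16+8=24
halt.

16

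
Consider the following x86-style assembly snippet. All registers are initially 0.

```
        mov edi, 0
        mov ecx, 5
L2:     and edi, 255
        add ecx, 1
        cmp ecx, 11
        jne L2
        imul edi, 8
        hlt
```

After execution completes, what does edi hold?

after mov edi, 0: edi=0
after mov ecx, 5: ecx=5
after and edi, 255: edi=0&255=0
after add ecx, 1: ecx=5+1=6
cmp ecx, 11  (cmp 6,11)
jne L2: taken
after and edi, 255: edi=0&255=0
after add ecx, 1: ecx=6+1=7
cmp ecx, 11  (cmp 7,11)
jne L2: taken
after and edi, 255: edi=0&255=0
after add ecx, 1: ecx=7+1=8
cmp ecx, 11  (cmp 8,11)
jne L2: taken
after and edi, 255: edi=0&255=0
after add ecx, 1: ecx=8+1=9
cmp ecx, 11  (cmp 9,11)
jne L2: taken
after and edi, 255: edi=0&255=0
after add ecx, 1: ecx=9+1=10
cmp ecx, 11  (cmp 10,11)
jne L2: taken
after and edi, 255: edi=0&255=0
after add ecx, 1: ecx=10+1=11
cmp ecx, 11  (cmp 11,11)
jne L2: not taken
after imul edi, 8: edi=0*8=0
halt.

0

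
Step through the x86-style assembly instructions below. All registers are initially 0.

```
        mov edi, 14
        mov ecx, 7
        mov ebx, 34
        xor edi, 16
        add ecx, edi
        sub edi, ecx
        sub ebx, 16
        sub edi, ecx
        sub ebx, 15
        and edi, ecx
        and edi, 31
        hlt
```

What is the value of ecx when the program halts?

edi=14
ecx=7
ebx=34
edi=14^16=30
ecx=7+30=37
edi=30-37=-7
ebx=34-16=18
edi=(-7)-37=-44
ebx=18-15=3
edi=(-44)&37=4
edi=4&31=4
halt.

37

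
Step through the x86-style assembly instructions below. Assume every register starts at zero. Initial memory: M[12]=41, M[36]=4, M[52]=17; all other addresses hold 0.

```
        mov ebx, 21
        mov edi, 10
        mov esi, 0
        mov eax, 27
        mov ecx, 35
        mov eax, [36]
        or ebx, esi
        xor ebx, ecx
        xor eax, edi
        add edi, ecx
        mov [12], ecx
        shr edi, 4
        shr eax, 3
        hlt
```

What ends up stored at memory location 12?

mov ebx, 21 → ebx=21
mov edi, 10 → edi=10
mov esi, 0 → esi=0
mov eax, 27 → eax=27
mov ecx, 35 → ecx=35
mov eax, [36] → eax=M[36]=4
or ebx, esi → ebx=21|0=21
xor ebx, ecx → ebx=21^35=54
xor eax, edi → eax=4^10=14
add edi, ecx → edi=10+35=45
mov [12], ecx → M[12]=35
shr edi, 4 → edi=45>>4=2
shr eax, 3 → eax=14>>3=1
halt.

35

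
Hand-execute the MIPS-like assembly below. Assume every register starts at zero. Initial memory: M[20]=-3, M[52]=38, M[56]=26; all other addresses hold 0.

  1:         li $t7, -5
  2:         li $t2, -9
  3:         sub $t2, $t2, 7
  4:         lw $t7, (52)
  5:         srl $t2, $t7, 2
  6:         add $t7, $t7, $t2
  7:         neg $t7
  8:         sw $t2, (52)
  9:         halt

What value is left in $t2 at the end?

after li $t7, -5: $t7=-5
after li $t2, -9: $t2=-9
after sub $t2, $t2, 7: $t2=(-9)-7=-16
after lw $t7, (52): $t7=M[52]=38
after srl $t2, $t7, 2: $t2=38>>2=9
after add $t7, $t7, $t2: $t7=38+9=47
after neg $t7: $t7=-(47)=-47
sw $t2, (52) → M[52]=9
halt.

9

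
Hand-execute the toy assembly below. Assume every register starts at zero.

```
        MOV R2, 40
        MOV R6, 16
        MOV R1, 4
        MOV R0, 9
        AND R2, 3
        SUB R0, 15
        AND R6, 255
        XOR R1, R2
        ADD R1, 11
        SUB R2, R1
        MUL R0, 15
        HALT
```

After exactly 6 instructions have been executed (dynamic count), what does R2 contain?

0

after MOV R2, 40: R2=40
after MOV R6, 16: R6=16
after MOV R1, 4: R1=4
after MOV R0, 9: R0=9
after AND R2, 3: R2=40&3=0
after SUB R0, 15: R0=9-15=-6
After step 6: R2 = 0.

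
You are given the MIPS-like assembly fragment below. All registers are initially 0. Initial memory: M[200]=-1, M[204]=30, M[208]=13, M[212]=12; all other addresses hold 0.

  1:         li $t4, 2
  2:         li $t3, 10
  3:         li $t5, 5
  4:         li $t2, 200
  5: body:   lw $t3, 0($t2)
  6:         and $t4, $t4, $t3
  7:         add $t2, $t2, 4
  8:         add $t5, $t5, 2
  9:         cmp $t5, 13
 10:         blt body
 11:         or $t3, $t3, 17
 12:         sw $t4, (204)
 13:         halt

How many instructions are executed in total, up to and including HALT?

31

$t4=2
$t3=10
$t5=5
$t2=200
$t3=M[200]=-1
$t4=2&(-1)=2
$t2=200+4=204
$t5=5+2=7
cmp $t5, 13  (cmp 7,13)
blt body: taken
$t3=M[204]=30
$t4=2&30=2
$t2=204+4=208
$t5=7+2=9
cmp $t5, 13  (cmp 9,13)
blt body: taken
$t3=M[208]=13
$t4=2&13=0
$t2=208+4=212
$t5=9+2=11
cmp $t5, 13  (cmp 11,13)
blt body: taken
$t3=M[212]=12
$t4=0&12=0
$t2=212+4=216
$t5=11+2=13
cmp $t5, 13  (cmp 13,13)
blt body: not taken
$t3=12|17=29
sw $t4, (204) → M[204]=0
halt.
Total executed instructions: 31.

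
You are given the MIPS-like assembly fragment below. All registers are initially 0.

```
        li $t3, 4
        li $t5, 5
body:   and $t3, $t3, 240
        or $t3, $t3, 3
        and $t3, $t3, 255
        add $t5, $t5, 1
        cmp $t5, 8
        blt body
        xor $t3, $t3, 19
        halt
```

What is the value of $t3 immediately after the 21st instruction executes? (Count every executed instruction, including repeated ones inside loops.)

$t3=4
$t5=5
$t3=4&240=0
$t3=0|3=3
$t3=3&255=3
$t5=5+1=6
cmp $t5, 8  (cmp 6,8)
blt body: taken
$t3=3&240=0
$t3=0|3=3
$t3=3&255=3
$t5=6+1=7
cmp $t5, 8  (cmp 7,8)
blt body: taken
$t3=3&240=0
$t3=0|3=3
$t3=3&255=3
$t5=7+1=8
cmp $t5, 8  (cmp 8,8)
blt body: not taken
$t3=3^19=16
After step 21: $t3 = 16.

16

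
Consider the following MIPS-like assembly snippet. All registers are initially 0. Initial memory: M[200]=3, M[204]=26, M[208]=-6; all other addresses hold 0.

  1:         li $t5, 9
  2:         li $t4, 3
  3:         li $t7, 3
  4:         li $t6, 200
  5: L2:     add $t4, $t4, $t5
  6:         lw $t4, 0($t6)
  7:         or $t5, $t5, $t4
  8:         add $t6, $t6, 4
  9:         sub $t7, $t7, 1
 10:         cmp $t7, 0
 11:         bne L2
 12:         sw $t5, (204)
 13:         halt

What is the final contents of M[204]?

after li $t5, 9: $t5=9
after li $t4, 3: $t4=3
after li $t7, 3: $t7=3
after li $t6, 200: $t6=200
after add $t4, $t4, $t5: $t4=3+9=12
after lw $t4, 0($t6): $t4=M[200]=3
after or $t5, $t5, $t4: $t5=9|3=11
after add $t6, $t6, 4: $t6=200+4=204
after sub $t7, $t7, 1: $t7=3-1=2
cmp $t7, 0  (cmp 2,0)
bne L2: taken
after add $t4, $t4, $t5: $t4=3+11=14
after lw $t4, 0($t6): $t4=M[204]=26
after or $t5, $t5, $t4: $t5=11|26=27
after add $t6, $t6, 4: $t6=204+4=208
after sub $t7, $t7, 1: $t7=2-1=1
cmp $t7, 0  (cmp 1,0)
bne L2: taken
after add $t4, $t4, $t5: $t4=26+27=53
after lw $t4, 0($t6): $t4=M[208]=-6
after or $t5, $t5, $t4: $t5=27|(-6)=-5
after add $t6, $t6, 4: $t6=208+4=212
after sub $t7, $t7, 1: $t7=1-1=0
cmp $t7, 0  (cmp 0,0)
bne L2: not taken
sw $t5, (204) → M[204]=-5
halt.

-5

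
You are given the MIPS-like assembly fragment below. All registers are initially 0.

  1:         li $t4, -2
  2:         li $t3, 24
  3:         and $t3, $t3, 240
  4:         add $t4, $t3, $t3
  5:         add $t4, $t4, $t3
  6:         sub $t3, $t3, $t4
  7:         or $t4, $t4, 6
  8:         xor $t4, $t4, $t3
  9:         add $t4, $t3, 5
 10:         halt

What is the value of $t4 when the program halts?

-27

li $t4, -2 → $t4=-2
li $t3, 24 → $t3=24
and $t3, $t3, 240 → $t3=24&240=16
add $t4, $t3, $t3 → $t4=16+16=32
add $t4, $t4, $t3 → $t4=32+16=48
sub $t3, $t3, $t4 → $t3=16-48=-32
or $t4, $t4, 6 → $t4=48|6=54
xor $t4, $t4, $t3 → $t4=54^(-32)=-42
add $t4, $t3, 5 → $t4=(-32)+5=-27
halt.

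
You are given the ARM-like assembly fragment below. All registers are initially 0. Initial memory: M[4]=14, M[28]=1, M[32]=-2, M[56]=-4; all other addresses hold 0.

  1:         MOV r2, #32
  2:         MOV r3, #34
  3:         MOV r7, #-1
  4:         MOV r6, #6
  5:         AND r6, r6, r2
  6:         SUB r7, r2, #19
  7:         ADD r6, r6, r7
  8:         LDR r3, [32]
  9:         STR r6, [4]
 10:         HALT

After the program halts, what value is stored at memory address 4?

after MOV r2, #32: r2=32
after MOV r3, #34: r3=34
after MOV r7, #-1: r7=-1
after MOV r6, #6: r6=6
after AND r6, r6, r2: r6=6&32=0
after SUB r7, r2, #19: r7=32-19=13
after ADD r6, r6, r7: r6=0+13=13
after LDR r3, [32]: r3=M[32]=-2
STR r6, [4] → M[4]=13
halt.

13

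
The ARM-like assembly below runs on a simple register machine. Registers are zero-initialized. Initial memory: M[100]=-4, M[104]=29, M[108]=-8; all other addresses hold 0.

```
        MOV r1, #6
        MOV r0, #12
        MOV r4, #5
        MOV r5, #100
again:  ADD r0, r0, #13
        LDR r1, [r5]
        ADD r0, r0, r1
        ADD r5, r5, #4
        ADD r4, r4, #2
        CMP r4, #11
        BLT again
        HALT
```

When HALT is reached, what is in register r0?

r1=6
r0=12
r4=5
r5=100
r0=12+13=25
r1=M[100]=-4
r0=25+(-4)=21
r5=100+4=104
r4=5+2=7
CMP r4, #11  (cmp 7,11)
BLT again: taken
r0=21+13=34
r1=M[104]=29
r0=34+29=63
r5=104+4=108
r4=7+2=9
CMP r4, #11  (cmp 9,11)
BLT again: taken
r0=63+13=76
r1=M[108]=-8
r0=76+(-8)=68
r5=108+4=112
r4=9+2=11
CMP r4, #11  (cmp 11,11)
BLT again: not taken
halt.

68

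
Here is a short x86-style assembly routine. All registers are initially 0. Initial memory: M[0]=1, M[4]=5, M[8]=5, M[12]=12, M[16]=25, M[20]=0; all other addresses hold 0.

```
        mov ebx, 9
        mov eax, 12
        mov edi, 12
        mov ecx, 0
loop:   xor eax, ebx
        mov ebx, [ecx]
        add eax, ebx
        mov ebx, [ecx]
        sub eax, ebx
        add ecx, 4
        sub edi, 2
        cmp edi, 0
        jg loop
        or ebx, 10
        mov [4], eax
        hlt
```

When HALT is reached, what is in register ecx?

24

ebx=9
eax=12
edi=12
ecx=0
eax=12^9=5
ebx=M[0]=1
eax=5+1=6
ebx=M[0]=1
eax=6-1=5
ecx=0+4=4
edi=12-2=10
cmp edi, 0  (cmp 10,0)
jg loop: taken
eax=5^1=4
ebx=M[4]=5
eax=4+5=9
ebx=M[4]=5
eax=9-5=4
ecx=4+4=8
edi=10-2=8
cmp edi, 0  (cmp 8,0)
jg loop: taken
eax=4^5=1
ebx=M[8]=5
eax=1+5=6
ebx=M[8]=5
eax=6-5=1
ecx=8+4=12
edi=8-2=6
cmp edi, 0  (cmp 6,0)
jg loop: taken
eax=1^5=4
ebx=M[12]=12
eax=4+12=16
ebx=M[12]=12
eax=16-12=4
ecx=12+4=16
edi=6-2=4
cmp edi, 0  (cmp 4,0)
jg loop: taken
eax=4^12=8
ebx=M[16]=25
eax=8+25=33
ebx=M[16]=25
eax=33-25=8
ecx=16+4=20
edi=4-2=2
cmp edi, 0  (cmp 2,0)
jg loop: taken
eax=8^25=17
ebx=M[20]=0
eax=17+0=17
ebx=M[20]=0
eax=17-0=17
ecx=20+4=24
edi=2-2=0
cmp edi, 0  (cmp 0,0)
jg loop: not taken
ebx=0|10=10
mov [4], eax → M[4]=17
halt.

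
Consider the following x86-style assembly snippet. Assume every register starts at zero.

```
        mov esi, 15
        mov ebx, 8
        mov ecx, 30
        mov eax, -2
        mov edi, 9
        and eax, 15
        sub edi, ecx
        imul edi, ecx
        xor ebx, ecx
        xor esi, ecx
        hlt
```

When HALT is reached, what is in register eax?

after mov esi, 15: esi=15
after mov ebx, 8: ebx=8
after mov ecx, 30: ecx=30
after mov eax, -2: eax=-2
after mov edi, 9: edi=9
after and eax, 15: eax=(-2)&15=14
after sub edi, ecx: edi=9-30=-21
after imul edi, ecx: edi=(-21)*30=-630
after xor ebx, ecx: ebx=8^30=22
after xor esi, ecx: esi=15^30=17
halt.

14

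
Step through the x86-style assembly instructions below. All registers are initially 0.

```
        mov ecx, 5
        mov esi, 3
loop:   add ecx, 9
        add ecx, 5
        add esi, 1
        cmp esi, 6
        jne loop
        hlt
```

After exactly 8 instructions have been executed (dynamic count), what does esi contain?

after mov ecx, 5: ecx=5
after mov esi, 3: esi=3
after add ecx, 9: ecx=5+9=14
after add ecx, 5: ecx=14+5=19
after add esi, 1: esi=3+1=4
cmp esi, 6  (cmp 4,6)
jne loop: taken
after add ecx, 9: ecx=19+9=28
After step 8: esi = 4.

4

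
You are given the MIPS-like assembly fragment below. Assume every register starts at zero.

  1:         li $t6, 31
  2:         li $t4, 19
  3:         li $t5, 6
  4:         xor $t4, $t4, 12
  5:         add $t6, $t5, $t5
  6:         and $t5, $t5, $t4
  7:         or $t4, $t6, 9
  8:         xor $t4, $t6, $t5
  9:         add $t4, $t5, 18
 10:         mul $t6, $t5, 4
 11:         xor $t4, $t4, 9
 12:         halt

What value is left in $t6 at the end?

li $t6, 31 → $t6=31
li $t4, 19 → $t4=19
li $t5, 6 → $t5=6
xor $t4, $t4, 12 → $t4=19^12=31
add $t6, $t5, $t5 → $t6=6+6=12
and $t5, $t5, $t4 → $t5=6&31=6
or $t4, $t6, 9 → $t4=12|9=13
xor $t4, $t6, $t5 → $t4=12^6=10
add $t4, $t5, 18 → $t4=6+18=24
mul $t6, $t5, 4 → $t6=6*4=24
xor $t4, $t4, 9 → $t4=24^9=17
halt.

24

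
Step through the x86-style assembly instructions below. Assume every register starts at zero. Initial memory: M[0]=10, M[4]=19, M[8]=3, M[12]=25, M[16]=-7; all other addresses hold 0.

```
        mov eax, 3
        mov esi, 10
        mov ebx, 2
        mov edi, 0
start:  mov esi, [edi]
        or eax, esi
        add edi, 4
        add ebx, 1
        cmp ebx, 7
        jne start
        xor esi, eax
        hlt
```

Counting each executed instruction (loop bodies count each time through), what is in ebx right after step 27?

6

mov eax, 3 → eax=3
mov esi, 10 → esi=10
mov ebx, 2 → ebx=2
mov edi, 0 → edi=0
mov esi, [edi] → esi=M[0]=10
or eax, esi → eax=3|10=11
add edi, 4 → edi=0+4=4
add ebx, 1 → ebx=2+1=3
cmp ebx, 7  (cmp 3,7)
jne start: taken
mov esi, [edi] → esi=M[4]=19
or eax, esi → eax=11|19=27
add edi, 4 → edi=4+4=8
add ebx, 1 → ebx=3+1=4
cmp ebx, 7  (cmp 4,7)
jne start: taken
mov esi, [edi] → esi=M[8]=3
or eax, esi → eax=27|3=27
add edi, 4 → edi=8+4=12
add ebx, 1 → ebx=4+1=5
cmp ebx, 7  (cmp 5,7)
jne start: taken
mov esi, [edi] → esi=M[12]=25
or eax, esi → eax=27|25=27
add edi, 4 → edi=12+4=16
add ebx, 1 → ebx=5+1=6
cmp ebx, 7  (cmp 6,7)
After step 27: ebx = 6.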